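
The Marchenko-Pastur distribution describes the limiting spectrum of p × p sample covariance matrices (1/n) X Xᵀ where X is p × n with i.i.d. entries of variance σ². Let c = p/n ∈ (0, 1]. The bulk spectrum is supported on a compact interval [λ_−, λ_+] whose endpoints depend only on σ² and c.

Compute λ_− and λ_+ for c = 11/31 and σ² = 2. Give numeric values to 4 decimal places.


c = 11/31 = 0.354839; √c = 0.595683.
λ_− = σ² (1 − √c)² = 2 · (1 − 0.595683)² = 2 · (0.404317)² = 0.326944.
λ_+ = σ² (1 + √c)² = 2 · (1 + 0.595683)² = 2 · (1.595683)² = 5.092411.

Rounded to 4 decimal places: λ_− ≈ 0.3269, λ_+ ≈ 5.0924.


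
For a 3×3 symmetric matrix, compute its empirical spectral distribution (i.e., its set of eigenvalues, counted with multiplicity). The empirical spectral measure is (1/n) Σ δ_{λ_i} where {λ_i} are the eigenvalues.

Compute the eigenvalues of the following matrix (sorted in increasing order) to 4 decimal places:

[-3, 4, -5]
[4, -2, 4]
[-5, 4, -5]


Since M is real symmetric, all three eigenvalues are real; they are the roots of det(λI − M) = λ³ − (tr M) λ² + s λ − det M, where s is the sum of the principal 2×2 minors.
tr M = -3 + (-2) + (-5) = -10.
s = ((-3)·(-2) − 4²) + ((-3)·(-5) − (-5)²) + ((-2)·(-5) − 4²) = -10 + (-10) + (-6) = -26.
det M (expand along row 1) = (-3)·(-6) − 4·0 + (-5)·6 = -12.
Characteristic polynomial: λ³ + 10λ² − 26λ + 12 = 0.
Substitute λ = y + (tr M)/3 = y − 3.333333 to remove the quadratic term: y³ + p·y + q = 0 with p = s − (tr M)²/3 = -59.333333 and q = −2(tr M)³/27 + (tr M)·s/3 − det M = 172.740741.
Three real roots ⇒ use the trigonometric (Viète) form: r = 2√(−p/3) = 8.894443, φ = arccos(3q/(p·r)) = arccos(-0.981971) = 2.951415 rad.
y_k = r·cos(φ/3 − 2πk/3) for k = 0, 1, 2 gives y = 4.926262, 3.950315, -8.876577.
λ_k = y_k − 3.333333 gives λ = 1.5929, 0.6170, -12.2099 (check: the sum is -10.0000 = tr M).

Eigenvalues sorted in increasing order: [-12.2099, 0.6170, 1.5929].


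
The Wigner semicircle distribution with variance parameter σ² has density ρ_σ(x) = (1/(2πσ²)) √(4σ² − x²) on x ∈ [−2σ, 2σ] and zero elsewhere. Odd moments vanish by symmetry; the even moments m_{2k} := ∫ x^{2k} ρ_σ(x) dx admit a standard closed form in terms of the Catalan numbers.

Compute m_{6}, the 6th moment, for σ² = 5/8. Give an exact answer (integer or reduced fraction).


By the scaled semicircle moment identity, m_{2k} = σ^{2k} · C_k with k = 3.
C_3 = (1/(k+1)) · C(2k, k) = (1/4) · C(6, 3) = (1/4) · 20 = 5.
σ^{2k} = (σ²)^k = (5/8)^3 = 125/512.

Therefore m_{6} = σ^{6} · C_3 = (125/512) · 5 = 625/512.


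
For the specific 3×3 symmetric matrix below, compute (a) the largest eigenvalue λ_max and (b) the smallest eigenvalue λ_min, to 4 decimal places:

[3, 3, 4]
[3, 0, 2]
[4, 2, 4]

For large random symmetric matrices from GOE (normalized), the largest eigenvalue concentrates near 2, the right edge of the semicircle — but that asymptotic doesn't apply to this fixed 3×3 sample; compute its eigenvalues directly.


Since M is real symmetric, all three eigenvalues are real; they are the roots of det(λI − M) = λ³ − (tr M) λ² + s λ − det M, where s is the sum of the principal 2×2 minors.
tr M = 3 + 0 + 4 = 7.
s = (3·0 − 3²) + (3·4 − 4²) + (0·4 − 2²) = -9 + (-4) + (-4) = -17.
det M (expand along row 1) = 3·(-4) − 3·4 + 4·6 = 0.
Characteristic polynomial: λ³ − 7λ² − 17λ = 0.
Substitute λ = y + (tr M)/3 = y + 2.333333 to remove the quadratic term: y³ + p·y + q = 0 with p = s − (tr M)²/3 = -33.333333 and q = −2(tr M)³/27 + (tr M)·s/3 − det M = -65.074074.
Three real roots ⇒ use the trigonometric (Viète) form: r = 2√(−p/3) = 6.666667, φ = arccos(3q/(p·r)) = arccos(0.878500) = 0.498083 rad.
y_k = r·cos(φ/3 − 2πk/3) for k = 0, 1, 2 gives y = 6.574994, -2.333333, -4.241660.
λ_k = y_k + 2.333333 gives λ = 8.9083, 0.0000, -1.9083 (check: the sum is 7.0000 = tr M).

Hence λ_max = 8.9083 and λ_min = -1.9083.


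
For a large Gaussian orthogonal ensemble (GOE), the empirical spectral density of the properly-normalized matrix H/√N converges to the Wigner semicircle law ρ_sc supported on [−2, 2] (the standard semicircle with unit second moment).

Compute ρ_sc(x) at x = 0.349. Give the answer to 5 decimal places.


ρ_sc(x) = (1/(2π)) √(4 − x²). With x = 0.349:
  4 − x² = 4 − (0.349)² = 4 − 0.121801 = 3.878199.
  √(4 − x²) = 1.969314.
  1/(2π) = 0.159155.
  ρ_sc(0.349) = 0.159155 · 1.969314 = 0.313426.

Rounded to 5 decimal places: ρ_sc(0.349) ≈ 0.31343.


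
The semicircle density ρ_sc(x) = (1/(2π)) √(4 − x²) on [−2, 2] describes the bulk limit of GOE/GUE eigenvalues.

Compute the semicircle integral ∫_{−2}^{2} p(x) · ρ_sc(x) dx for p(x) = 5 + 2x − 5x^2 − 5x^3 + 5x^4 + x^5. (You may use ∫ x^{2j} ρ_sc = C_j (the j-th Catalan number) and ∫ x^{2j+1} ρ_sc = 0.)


Write p(x) = Σ a_i x^i, split into monomials and integrate each against ρ_sc separately.
Using ∫ x^{2j} ρ_sc = C_j = (1/(j+1)) C(2j, j) (Catalan numbers) and ∫ x^{2j+1} ρ_sc = 0 (odd monomials vanish by symmetry):
  i = 0 (even): a_0 · C_{0} = 5 · 1 = 5
  i = 1 (odd): ∫ x^1 ρ_sc = 0 (vanishes)
  i = 2 (even): a_2 · C_{1} = -5 · 1 = -5
  i = 3 (odd): ∫ x^3 ρ_sc = 0 (vanishes)
  i = 4 (even): a_4 · C_{2} = 5 · 2 = 10
  i = 5 (odd): ∫ x^5 ρ_sc = 0 (vanishes)

Summing the contributions: ∫_{−2}^{2} p(x) ρ_sc(x) dx = 5 + (-5) + 10 = 10.


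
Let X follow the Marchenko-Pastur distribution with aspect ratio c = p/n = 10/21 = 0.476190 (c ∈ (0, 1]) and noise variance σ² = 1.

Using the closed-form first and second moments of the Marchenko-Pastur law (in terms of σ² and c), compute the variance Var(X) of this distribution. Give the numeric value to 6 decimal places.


Recall the MP moments m_1 = E[X] = σ² and m_2 = E[X²] = σ⁴ (1 + c).
m_1 = E[X] = σ² = 1, so m_1² = 1.
m_2 = E[X²] = σ⁴ (1 + c) = 1 · (1 + 0.476190) = 1 · 1.476190 = 1.476190.
(Note m_2 − m_1² simplifies to c · σ⁴ = 0.476190 · 1.)

Var(X) = m_2 − m_1² = 1.476190 − 1 = 0.476190.


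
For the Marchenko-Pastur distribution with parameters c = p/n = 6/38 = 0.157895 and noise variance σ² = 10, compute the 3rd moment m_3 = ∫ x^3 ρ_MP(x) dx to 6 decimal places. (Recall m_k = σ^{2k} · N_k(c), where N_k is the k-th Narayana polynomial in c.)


E[X³] = σ⁶ (1 + 3c + c²) (third MP moment). With σ² = 10 (so σ⁶ = 1000) and c = 6/38 = 0.157895: E[X³] = 1000 · (1 + 3·0.157895 + (0.157895)²) = 1000 · 1.498615.

So E[X^3] = 1498.614958.


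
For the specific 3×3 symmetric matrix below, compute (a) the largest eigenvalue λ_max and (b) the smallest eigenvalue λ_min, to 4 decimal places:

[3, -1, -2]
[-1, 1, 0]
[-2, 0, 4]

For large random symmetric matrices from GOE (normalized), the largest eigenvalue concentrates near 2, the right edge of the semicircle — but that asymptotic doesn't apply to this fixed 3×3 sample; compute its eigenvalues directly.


Since M is real symmetric, all three eigenvalues are real; they are the roots of det(λI − M) = λ³ − (tr M) λ² + s λ − det M, where s is the sum of the principal 2×2 minors.
tr M = 3 + 1 + 4 = 8.
s = (3·1 − (-1)²) + (3·4 − (-2)²) + (1·4 − 0²) = 2 + 8 + 4 = 14.
det M (expand along row 1) = 3·4 − (-1)·(-4) + (-2)·2 = 4.
Characteristic polynomial: λ³ − 8λ² + 14λ − 4 = 0.
Substitute λ = y + (tr M)/3 = y + 2.666667 to remove the quadratic term: y³ + p·y + q = 0 with p = s − (tr M)²/3 = -7.333333 and q = −2(tr M)³/27 + (tr M)·s/3 − det M = -4.592593.
Three real roots ⇒ use the trigonometric (Viète) form: r = 2√(−p/3) = 3.126944, φ = arccos(3q/(p·r)) = arccos(0.600838) = 0.926247 rad.
y_k = r·cos(φ/3 − 2πk/3) for k = 0, 1, 2 gives y = 2.979085, -0.666667, -2.312418.
λ_k = y_k + 2.666667 gives λ = 5.6458, 2.0000, 0.3542 (check: the sum is 8.0000 = tr M).

Hence λ_max = 5.6458 and λ_min = 0.3542.


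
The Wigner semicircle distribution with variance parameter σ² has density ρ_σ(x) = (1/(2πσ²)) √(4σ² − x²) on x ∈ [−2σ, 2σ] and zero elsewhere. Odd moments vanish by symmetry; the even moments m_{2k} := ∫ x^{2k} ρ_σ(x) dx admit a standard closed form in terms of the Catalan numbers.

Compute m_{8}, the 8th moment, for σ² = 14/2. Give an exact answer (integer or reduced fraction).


By the scaled semicircle moment identity, m_{2k} = σ^{2k} · C_k with k = 4.
C_4 = (1/(k+1)) · C(2k, k) = (1/5) · C(8, 4) = (1/5) · 70 = 14.
σ^{2k} = (σ²)^k = (14/2)^4 = 2401.

Therefore m_{8} = σ^{8} · C_4 = 2401 · 14 = 33614.


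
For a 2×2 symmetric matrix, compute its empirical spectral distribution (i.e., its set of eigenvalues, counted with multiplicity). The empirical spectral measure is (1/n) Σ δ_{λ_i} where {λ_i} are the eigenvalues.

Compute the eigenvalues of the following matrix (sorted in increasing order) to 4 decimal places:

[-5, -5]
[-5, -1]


Since M is real symmetric, both eigenvalues are real; they are the roots of det(λI − M) = λ² − (tr M) λ + det M.
tr M = -5 + (-1) = -6.
det M = (-5)·(-1) − (-5)² = 5 − 25 = -20.
Characteristic polynomial: λ² + 6λ − 20 = 0.
Discriminant Δ = (tr M)² − 4·det M = 36 − (-80) = 116; √Δ = 10.770330.
λ = (tr M ± √Δ)/2 = (-6 ± 10.770330)/2, giving (tr M − √Δ)/2 = -8.3852 and (tr M + √Δ)/2 = 2.3852.

Eigenvalues sorted in increasing order: [-8.3852, 2.3852].


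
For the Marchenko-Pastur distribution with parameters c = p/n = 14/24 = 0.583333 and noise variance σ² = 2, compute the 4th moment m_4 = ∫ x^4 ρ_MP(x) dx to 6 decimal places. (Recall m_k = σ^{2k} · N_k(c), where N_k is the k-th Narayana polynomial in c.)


E[X⁴] = σ⁸ (1 + 6c + 6c² + c³) (fourth MP moment). With σ² = 2 (so σ⁸ = 16) and c = 14/24 = 0.583333: E[X⁴] = 16 · (1 + 6·0.583333 + 6·(0.583333)² + (0.583333)³) = 16 · 6.740162.

So E[X^4] = 107.842593.


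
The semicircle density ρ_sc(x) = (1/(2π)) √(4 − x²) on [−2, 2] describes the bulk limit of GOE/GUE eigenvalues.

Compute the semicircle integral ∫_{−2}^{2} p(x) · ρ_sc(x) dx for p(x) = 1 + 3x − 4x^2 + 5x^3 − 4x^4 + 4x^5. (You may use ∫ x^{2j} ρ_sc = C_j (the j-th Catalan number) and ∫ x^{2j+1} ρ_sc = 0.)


Write p(x) = Σ a_i x^i, split into monomials and integrate each against ρ_sc separately.
Using ∫ x^{2j} ρ_sc = C_j = (1/(j+1)) C(2j, j) (Catalan numbers) and ∫ x^{2j+1} ρ_sc = 0 (odd monomials vanish by symmetry):
  i = 0 (even): a_0 · C_{0} = 1 · 1 = 1
  i = 1 (odd): ∫ x^1 ρ_sc = 0 (vanishes)
  i = 2 (even): a_2 · C_{1} = -4 · 1 = -4
  i = 3 (odd): ∫ x^3 ρ_sc = 0 (vanishes)
  i = 4 (even): a_4 · C_{2} = -4 · 2 = -8
  i = 5 (odd): ∫ x^5 ρ_sc = 0 (vanishes)

Summing the contributions: ∫_{−2}^{2} p(x) ρ_sc(x) dx = 1 + (-4) + (-8) = -11.


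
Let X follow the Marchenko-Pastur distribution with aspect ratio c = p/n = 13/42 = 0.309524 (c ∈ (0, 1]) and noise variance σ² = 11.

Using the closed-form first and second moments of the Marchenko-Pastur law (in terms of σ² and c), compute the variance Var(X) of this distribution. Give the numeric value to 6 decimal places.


Recall the MP moments m_1 = E[X] = σ² and m_2 = E[X²] = σ⁴ (1 + c).
m_1 = E[X] = σ² = 11, so m_1² = 121.
m_2 = E[X²] = σ⁴ (1 + c) = 121 · (1 + 0.309524) = 121 · 1.309524 = 158.452381.
(Note m_2 − m_1² simplifies to c · σ⁴ = 0.309524 · 121.)

Var(X) = m_2 − m_1² = 158.452381 − 121 = 37.452381.


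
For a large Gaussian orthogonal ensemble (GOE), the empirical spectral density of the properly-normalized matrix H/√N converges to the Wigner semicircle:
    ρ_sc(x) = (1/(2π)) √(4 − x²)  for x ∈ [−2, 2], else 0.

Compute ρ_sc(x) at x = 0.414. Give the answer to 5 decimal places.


ρ_sc(x) = (1/(2π)) √(4 − x²). With x = 0.414:
  4 − x² = 4 − (0.414)² = 4 − 0.171396 = 3.828604.
  √(4 − x²) = 1.956682.
  1/(2π) = 0.159155.
  ρ_sc(0.414) = 0.159155 · 1.956682 = 0.311416.

Rounded to 5 decimal places: ρ_sc(0.414) ≈ 0.31142.


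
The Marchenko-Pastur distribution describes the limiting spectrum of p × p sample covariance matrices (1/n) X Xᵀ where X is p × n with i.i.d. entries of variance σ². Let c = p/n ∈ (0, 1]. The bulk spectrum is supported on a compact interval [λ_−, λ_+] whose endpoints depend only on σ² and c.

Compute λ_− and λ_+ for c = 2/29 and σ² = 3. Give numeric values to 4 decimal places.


c = 2/29 = 0.068966; √c = 0.262613.
λ_− = σ² (1 − √c)² = 3 · (1 − 0.262613)² = 3 · (0.737387)² = 1.631219.
λ_+ = σ² (1 + √c)² = 3 · (1 + 0.262613)² = 3 · (1.262613)² = 4.782574.

Rounded to 4 decimal places: λ_− ≈ 1.6312, λ_+ ≈ 4.7826.


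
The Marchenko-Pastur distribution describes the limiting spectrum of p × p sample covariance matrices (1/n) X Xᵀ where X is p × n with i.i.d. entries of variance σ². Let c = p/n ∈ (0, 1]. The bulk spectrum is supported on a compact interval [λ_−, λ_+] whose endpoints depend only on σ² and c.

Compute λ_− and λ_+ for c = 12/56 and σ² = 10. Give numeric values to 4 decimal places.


c = 12/56 = 0.214286; √c = 0.462910.
λ_− = σ² (1 − √c)² = 10 · (1 − 0.462910)² = 10 · (0.537090)² = 2.884656.
λ_+ = σ² (1 + √c)² = 10 · (1 + 0.462910)² = 10 · (1.462910)² = 21.401058.

Rounded to 4 decimal places: λ_− ≈ 2.8847, λ_+ ≈ 21.4011.


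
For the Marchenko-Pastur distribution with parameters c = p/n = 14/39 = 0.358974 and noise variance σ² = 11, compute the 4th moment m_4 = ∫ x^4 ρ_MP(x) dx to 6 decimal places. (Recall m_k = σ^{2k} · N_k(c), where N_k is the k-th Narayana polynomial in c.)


E[X⁴] = σ⁸ (1 + 6c + 6c² + c³) (fourth MP moment). With σ² = 11 (so σ⁸ = 14641) and c = 14/39 = 0.358974: E[X⁴] = 14641 · (1 + 6·0.358974 + 6·(0.358974)² + (0.358974)³) = 14641 · 3.973280.

So E[X^4] = 58172.793388.


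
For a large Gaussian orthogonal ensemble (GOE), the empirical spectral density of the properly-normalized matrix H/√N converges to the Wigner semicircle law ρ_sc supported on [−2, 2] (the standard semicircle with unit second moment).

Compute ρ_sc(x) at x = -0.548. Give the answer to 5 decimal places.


ρ_sc(x) = (1/(2π)) √(4 − x²). With x = -0.548:
  4 − x² = 4 − (-0.548)² = 4 − 0.300304 = 3.699696.
  √(4 − x²) = 1.923459.
  1/(2π) = 0.159155.
  ρ_sc(-0.548) = 0.159155 · 1.923459 = 0.306128.

Rounded to 5 decimal places: ρ_sc(-0.548) ≈ 0.30613.


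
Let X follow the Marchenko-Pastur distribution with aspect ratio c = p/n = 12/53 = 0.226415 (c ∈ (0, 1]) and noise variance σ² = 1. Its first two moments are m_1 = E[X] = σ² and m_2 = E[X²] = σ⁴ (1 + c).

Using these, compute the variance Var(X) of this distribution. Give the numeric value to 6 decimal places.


m_1 = E[X] = σ² = 1, so m_1² = 1.
m_2 = E[X²] = σ⁴ (1 + c) = 1 · (1 + 0.226415) = 1 · 1.226415 = 1.226415.
(Note m_2 − m_1² simplifies to c · σ⁴ = 0.226415 · 1.)

Var(X) = m_2 − m_1² = 1.226415 − 1 = 0.226415.


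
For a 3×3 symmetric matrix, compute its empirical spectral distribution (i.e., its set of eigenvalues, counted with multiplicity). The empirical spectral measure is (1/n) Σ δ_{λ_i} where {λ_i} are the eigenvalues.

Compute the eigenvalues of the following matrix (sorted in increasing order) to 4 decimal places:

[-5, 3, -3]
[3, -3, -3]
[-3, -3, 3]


Since M is real symmetric, all three eigenvalues are real; they are the roots of det(λI − M) = λ³ − (tr M) λ² + s λ − det M, where s is the sum of the principal 2×2 minors.
tr M = -5 + (-3) + 3 = -5.
s = ((-5)·(-3) − 3²) + ((-5)·3 − (-3)²) + ((-3)·3 − (-3)²) = 6 + (-24) + (-18) = -36.
det M (expand along row 1) = (-5)·(-18) − 3·0 + (-3)·(-18) = 144.
Characteristic polynomial: λ³ + 5λ² − 36λ − 144 = 0.
Substitute λ = y + (tr M)/3 = y − 1.666667 to remove the quadratic term: y³ + p·y + q = 0 with p = s − (tr M)²/3 = -44.333333 and q = −2(tr M)³/27 + (tr M)·s/3 − det M = -74.740741.
Three real roots ⇒ use the trigonometric (Viète) form: r = 2√(−p/3) = 7.688375, φ = arccos(3q/(p·r)) = arccos(0.657830) = 0.852862 rad.
y_k = r·cos(φ/3 − 2πk/3) for k = 0, 1, 2 gives y = 7.379777, -1.822404, -5.557374.
λ_k = y_k − 1.666667 gives λ = 5.7131, -3.4891, -7.2240 (check: the sum is -5.0000 = tr M).

Eigenvalues sorted in increasing order: [-7.2240, -3.4891, 5.7131].


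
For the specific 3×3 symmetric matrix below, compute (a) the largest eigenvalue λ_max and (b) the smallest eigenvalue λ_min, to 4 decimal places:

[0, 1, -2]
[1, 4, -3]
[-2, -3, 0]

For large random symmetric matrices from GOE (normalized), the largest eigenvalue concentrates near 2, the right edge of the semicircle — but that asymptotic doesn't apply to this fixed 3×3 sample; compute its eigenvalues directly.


Since M is real symmetric, all three eigenvalues are real; they are the roots of det(λI − M) = λ³ − (tr M) λ² + s λ − det M, where s is the sum of the principal 2×2 minors.
tr M = 0 + 4 + 0 = 4.
s = (0·4 − 1²) + (0·0 − (-2)²) + (4·0 − (-3)²) = -1 + (-4) + (-9) = -14.
det M (expand along row 1) = 0·(-9) − 1·(-6) + (-2)·5 = -4.
Characteristic polynomial: λ³ − 4λ² − 14λ + 4 = 0.
Substitute λ = y + (tr M)/3 = y + 1.333333 to remove the quadratic term: y³ + p·y + q = 0 with p = s − (tr M)²/3 = -19.333333 and q = −2(tr M)³/27 + (tr M)·s/3 − det M = -19.407407.
Three real roots ⇒ use the trigonometric (Viète) form: r = 2√(−p/3) = 5.077182, φ = arccos(3q/(p·r)) = arccos(0.593143) = 0.935839 rad.
y_k = r·cos(φ/3 − 2πk/3) for k = 0, 1, 2 gives y = 4.832147, -1.066592, -3.765555.
λ_k = y_k + 1.333333 gives λ = 6.1655, 0.2667, -2.4322 (check: the sum is 4.0000 = tr M).

Hence λ_max = 6.1655 and λ_min = -2.4322.


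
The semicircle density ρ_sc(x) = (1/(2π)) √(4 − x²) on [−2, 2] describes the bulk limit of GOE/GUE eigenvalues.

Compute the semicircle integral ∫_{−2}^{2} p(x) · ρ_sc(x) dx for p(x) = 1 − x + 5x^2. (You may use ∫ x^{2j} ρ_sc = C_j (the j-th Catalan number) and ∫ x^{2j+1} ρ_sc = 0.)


Write p(x) = Σ a_i x^i, split into monomials and integrate each against ρ_sc separately.
Using ∫ x^{2j} ρ_sc = C_j = (1/(j+1)) C(2j, j) (Catalan numbers) and ∫ x^{2j+1} ρ_sc = 0 (odd monomials vanish by symmetry):
  i = 0 (even): a_0 · C_{0} = 1 · 1 = 1
  i = 1 (odd): ∫ x^1 ρ_sc = 0 (vanishes)
  i = 2 (even): a_2 · C_{1} = 5 · 1 = 5

Summing the contributions: ∫_{−2}^{2} p(x) ρ_sc(x) dx = 1 + 5 = 6.


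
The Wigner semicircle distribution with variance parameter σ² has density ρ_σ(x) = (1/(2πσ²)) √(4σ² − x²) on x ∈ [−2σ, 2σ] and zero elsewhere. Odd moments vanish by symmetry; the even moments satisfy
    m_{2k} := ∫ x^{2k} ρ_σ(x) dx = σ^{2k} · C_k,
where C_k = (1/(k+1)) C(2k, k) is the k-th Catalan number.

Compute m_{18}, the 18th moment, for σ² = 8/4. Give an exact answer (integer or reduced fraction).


By the scaled semicircle moment identity, m_{2k} = σ^{2k} · C_k with k = 9.
C_9 = (1/(k+1)) · C(2k, k) = (1/10) · C(18, 9) = (1/10) · 48620 = 4862.
σ^{2k} = (σ²)^k = (8/4)^9 = 512.

Therefore m_{18} = σ^{18} · C_9 = 512 · 4862 = 2489344.


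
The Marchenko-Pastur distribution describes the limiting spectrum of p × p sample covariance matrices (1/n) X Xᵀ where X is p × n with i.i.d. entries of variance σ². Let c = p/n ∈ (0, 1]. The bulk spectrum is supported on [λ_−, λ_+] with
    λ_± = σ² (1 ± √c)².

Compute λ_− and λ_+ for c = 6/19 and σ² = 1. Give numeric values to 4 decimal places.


c = 6/19 = 0.315789; √c = 0.561951.
λ_− = σ² (1 − √c)² = 1 · (1 − 0.561951)² = 1 · (0.438049)² = 0.191886.
λ_+ = σ² (1 + √c)² = 1 · (1 + 0.561951)² = 1 · (1.561951)² = 2.439692.

Rounded to 4 decimal places: λ_− ≈ 0.1919, λ_+ ≈ 2.4397.


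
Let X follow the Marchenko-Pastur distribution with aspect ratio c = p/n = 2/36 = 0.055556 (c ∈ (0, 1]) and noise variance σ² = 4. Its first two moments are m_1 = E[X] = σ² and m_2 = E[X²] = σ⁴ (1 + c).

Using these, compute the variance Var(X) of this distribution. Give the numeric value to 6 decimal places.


m_1 = E[X] = σ² = 4, so m_1² = 16.
m_2 = E[X²] = σ⁴ (1 + c) = 16 · (1 + 0.055556) = 16 · 1.055556 = 16.888889.
(Note m_2 − m_1² simplifies to c · σ⁴ = 0.055556 · 16.)

Var(X) = m_2 − m_1² = 16.888889 − 16 = 0.888889.


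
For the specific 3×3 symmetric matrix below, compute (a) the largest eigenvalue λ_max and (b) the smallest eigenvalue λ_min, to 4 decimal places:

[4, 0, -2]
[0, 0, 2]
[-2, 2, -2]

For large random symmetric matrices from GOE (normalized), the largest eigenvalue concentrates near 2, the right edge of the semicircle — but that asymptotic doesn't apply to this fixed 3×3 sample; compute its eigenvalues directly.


Since M is real symmetric, all three eigenvalues are real; they are the roots of det(λI − M) = λ³ − (tr M) λ² + s λ − det M, where s is the sum of the principal 2×2 minors.
tr M = 4 + 0 + (-2) = 2.
s = (4·0 − 0²) + (4·(-2) − (-2)²) + (0·(-2) − 2²) = 0 + (-12) + (-4) = -16.
det M (expand along row 1) = 4·(-4) − 0·4 + (-2)·0 = -16.
Characteristic polynomial: λ³ − 2λ² − 16λ + 16 = 0.
Substitute λ = y + (tr M)/3 = y + 0.666667 to remove the quadratic term: y³ + p·y + q = 0 with p = s − (tr M)²/3 = -17.333333 and q = −2(tr M)³/27 + (tr M)·s/3 − det M = 4.740741.
Three real roots ⇒ use the trigonometric (Viète) form: r = 2√(−p/3) = 4.807402, φ = arccos(3q/(p·r)) = arccos(-0.170677) = 1.742313 rad.
y_k = r·cos(φ/3 − 2πk/3) for k = 0, 1, 2 gives y = 4.019179, 0.274700, -4.293880.
λ_k = y_k + 0.666667 gives λ = 4.6858, 0.9414, -3.6272 (check: the sum is 2.0000 = tr M).

Hence λ_max = 4.6858 and λ_min = -3.6272.


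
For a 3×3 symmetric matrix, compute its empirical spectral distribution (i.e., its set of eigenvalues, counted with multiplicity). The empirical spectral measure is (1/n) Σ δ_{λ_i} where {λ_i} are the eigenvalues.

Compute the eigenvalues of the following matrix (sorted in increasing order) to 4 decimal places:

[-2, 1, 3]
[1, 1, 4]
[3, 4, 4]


Since M is real symmetric, all three eigenvalues are real; they are the roots of det(λI − M) = λ³ − (tr M) λ² + s λ − det M, where s is the sum of the principal 2×2 minors.
tr M = -2 + 1 + 4 = 3.
s = ((-2)·1 − 1²) + ((-2)·4 − 3²) + (1·4 − 4²) = -3 + (-17) + (-12) = -32.
det M (expand along row 1) = (-2)·(-12) − 1·(-8) + 3·1 = 35.
Characteristic polynomial: λ³ − 3λ² − 32λ − 35 = 0.
Substitute λ = y + (tr M)/3 = y + 1.000000 to remove the quadratic term: y³ + p·y + q = 0 with p = s − (tr M)²/3 = -35.000000 and q = −2(tr M)³/27 + (tr M)·s/3 − det M = -69.000000.
Three real roots ⇒ use the trigonometric (Viète) form: r = 2√(−p/3) = 6.831301, φ = arccos(3q/(p·r)) = arccos(0.865763) = 0.524124 rad.
y_k = r·cos(φ/3 − 2πk/3) for k = 0, 1, 2 gives y = 6.727310, -2.335319, -4.391991.
λ_k = y_k + 1.000000 gives λ = 7.7273, -1.3353, -3.3920 (check: the sum is 3.0000 = tr M).

Eigenvalues sorted in increasing order: [-3.3920, -1.3353, 7.7273].


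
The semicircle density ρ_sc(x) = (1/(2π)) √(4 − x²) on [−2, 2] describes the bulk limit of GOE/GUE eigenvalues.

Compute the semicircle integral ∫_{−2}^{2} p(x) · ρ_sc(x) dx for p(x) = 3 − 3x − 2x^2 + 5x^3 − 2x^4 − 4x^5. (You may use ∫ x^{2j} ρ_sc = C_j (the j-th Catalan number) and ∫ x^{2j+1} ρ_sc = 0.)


Write p(x) = Σ a_i x^i, split into monomials and integrate each against ρ_sc separately.
Using ∫ x^{2j} ρ_sc = C_j = (1/(j+1)) C(2j, j) (Catalan numbers) and ∫ x^{2j+1} ρ_sc = 0 (odd monomials vanish by symmetry):
  i = 0 (even): a_0 · C_{0} = 3 · 1 = 3
  i = 1 (odd): ∫ x^1 ρ_sc = 0 (vanishes)
  i = 2 (even): a_2 · C_{1} = -2 · 1 = -2
  i = 3 (odd): ∫ x^3 ρ_sc = 0 (vanishes)
  i = 4 (even): a_4 · C_{2} = -2 · 2 = -4
  i = 5 (odd): ∫ x^5 ρ_sc = 0 (vanishes)

Summing the contributions: ∫_{−2}^{2} p(x) ρ_sc(x) dx = 3 + (-2) + (-4) = -3.


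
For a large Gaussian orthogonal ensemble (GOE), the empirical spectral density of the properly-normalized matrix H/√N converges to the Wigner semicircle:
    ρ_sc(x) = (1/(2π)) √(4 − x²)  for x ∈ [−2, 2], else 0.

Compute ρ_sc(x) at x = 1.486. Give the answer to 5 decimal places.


ρ_sc(x) = (1/(2π)) √(4 − x²). With x = 1.486:
  4 − x² = 4 − (1.486)² = 4 − 2.208196 = 1.791804.
  √(4 − x²) = 1.338583.
  1/(2π) = 0.159155.
  ρ_sc(1.486) = 0.159155 · 1.338583 = 0.213042.

Rounded to 5 decimal places: ρ_sc(1.486) ≈ 0.21304.


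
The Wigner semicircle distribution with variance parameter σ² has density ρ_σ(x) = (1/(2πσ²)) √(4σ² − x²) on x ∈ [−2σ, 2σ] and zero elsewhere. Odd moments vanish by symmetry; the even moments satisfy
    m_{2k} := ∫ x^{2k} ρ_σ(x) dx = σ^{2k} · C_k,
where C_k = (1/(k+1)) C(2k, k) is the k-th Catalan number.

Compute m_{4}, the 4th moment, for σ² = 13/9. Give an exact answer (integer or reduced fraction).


By the scaled semicircle moment identity, m_{2k} = σ^{2k} · C_k with k = 2.
C_2 = (1/(k+1)) · C(2k, k) = (1/3) · C(4, 2) = (1/3) · 6 = 2.
σ^{2k} = (σ²)^k = (13/9)^2 = 169/81.

Therefore m_{4} = σ^{4} · C_2 = (169/81) · 2 = 338/81.


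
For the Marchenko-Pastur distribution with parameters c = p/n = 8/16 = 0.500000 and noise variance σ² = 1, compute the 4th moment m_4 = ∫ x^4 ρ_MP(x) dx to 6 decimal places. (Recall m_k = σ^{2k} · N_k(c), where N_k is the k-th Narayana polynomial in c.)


E[X⁴] = σ⁸ (1 + 6c + 6c² + c³) (fourth MP moment). With σ² = 1 (so σ⁸ = 1) and c = 8/16 = 0.500000: E[X⁴] = 1 · (1 + 6·0.500000 + 6·(0.500000)² + (0.500000)³) = 1 · 5.625000.

So E[X^4] = 5.625000.


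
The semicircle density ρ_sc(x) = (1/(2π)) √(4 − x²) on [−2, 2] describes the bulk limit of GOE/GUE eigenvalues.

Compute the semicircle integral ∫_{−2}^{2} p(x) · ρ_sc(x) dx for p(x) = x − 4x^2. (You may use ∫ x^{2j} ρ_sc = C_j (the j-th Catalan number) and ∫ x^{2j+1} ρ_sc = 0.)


Write p(x) = Σ a_i x^i, split into monomials and integrate each against ρ_sc separately.
Using ∫ x^{2j} ρ_sc = C_j = (1/(j+1)) C(2j, j) (Catalan numbers) and ∫ x^{2j+1} ρ_sc = 0 (odd monomials vanish by symmetry):
  i = 1 (odd): ∫ x^1 ρ_sc = 0 (vanishes)
  i = 2 (even): a_2 · C_{1} = -4 · 1 = -4

Summing the contributions: ∫_{−2}^{2} p(x) ρ_sc(x) dx = -4.


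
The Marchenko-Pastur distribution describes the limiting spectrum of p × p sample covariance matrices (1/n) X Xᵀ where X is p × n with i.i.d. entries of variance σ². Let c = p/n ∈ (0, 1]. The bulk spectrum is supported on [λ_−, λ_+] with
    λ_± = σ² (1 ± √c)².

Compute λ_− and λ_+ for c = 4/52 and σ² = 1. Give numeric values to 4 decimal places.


c = 4/52 = 0.076923; √c = 0.277350.
λ_− = σ² (1 − √c)² = 1 · (1 − 0.277350)² = 1 · (0.722650)² = 0.522223.
λ_+ = σ² (1 + √c)² = 1 · (1 + 0.277350)² = 1 · (1.277350)² = 1.631623.

Rounded to 4 decimal places: λ_− ≈ 0.5222, λ_+ ≈ 1.6316.


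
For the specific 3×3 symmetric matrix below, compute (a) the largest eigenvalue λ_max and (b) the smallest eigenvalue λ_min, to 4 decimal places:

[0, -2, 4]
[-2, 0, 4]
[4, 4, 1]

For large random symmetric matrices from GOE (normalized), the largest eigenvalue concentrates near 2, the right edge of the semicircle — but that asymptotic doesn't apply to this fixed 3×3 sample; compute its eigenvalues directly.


Since M is real symmetric, all three eigenvalues are real; they are the roots of det(λI − M) = λ³ − (tr M) λ² + s λ − det M, where s is the sum of the principal 2×2 minors.
tr M = 0 + 0 + 1 = 1.
s = (0·0 − (-2)²) + (0·1 − 4²) + (0·1 − 4²) = -4 + (-16) + (-16) = -36.
det M (expand along row 1) = 0·(-16) − (-2)·(-18) + 4·(-8) = -68.
Characteristic polynomial: λ³ − λ² − 36λ + 68 = 0.
Substitute λ = y + (tr M)/3 = y + 0.333333 to remove the quadratic term: y³ + p·y + q = 0 with p = s − (tr M)²/3 = -36.333333 and q = −2(tr M)³/27 + (tr M)·s/3 − det M = 55.925926.
Three real roots ⇒ use the trigonometric (Viète) form: r = 2√(−p/3) = 6.960204, φ = arccos(3q/(p·r)) = arccos(-0.663448) = 2.296215 rad.
y_k = r·cos(φ/3 − 2πk/3) for k = 0, 1, 2 gives y = 5.019017, 1.666667, -6.685683.
λ_k = y_k + 0.333333 gives λ = 5.3523, 2.0000, -6.3523 (check: the sum is 1.0000 = tr M).

Hence λ_max = 5.3523 and λ_min = -6.3523.


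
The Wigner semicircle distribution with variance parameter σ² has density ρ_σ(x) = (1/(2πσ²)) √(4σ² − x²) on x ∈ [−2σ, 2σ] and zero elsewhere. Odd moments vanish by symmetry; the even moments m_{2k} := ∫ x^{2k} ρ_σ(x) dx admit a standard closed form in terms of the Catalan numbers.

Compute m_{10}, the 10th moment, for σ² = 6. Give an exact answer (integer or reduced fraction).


By the scaled semicircle moment identity, m_{2k} = σ^{2k} · C_k with k = 5.
C_5 = (1/(k+1)) · C(2k, k) = (1/6) · C(10, 5) = (1/6) · 252 = 42.
σ^{2k} = (σ²)^k = (6)^5 = 7776.

Therefore m_{10} = σ^{10} · C_5 = 7776 · 42 = 326592.


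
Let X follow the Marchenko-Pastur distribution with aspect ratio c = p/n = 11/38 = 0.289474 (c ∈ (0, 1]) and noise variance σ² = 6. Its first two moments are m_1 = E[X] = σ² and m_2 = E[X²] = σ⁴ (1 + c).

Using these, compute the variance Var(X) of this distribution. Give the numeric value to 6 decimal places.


m_1 = E[X] = σ² = 6, so m_1² = 36.
m_2 = E[X²] = σ⁴ (1 + c) = 36 · (1 + 0.289474) = 36 · 1.289474 = 46.421053.
(Note m_2 − m_1² simplifies to c · σ⁴ = 0.289474 · 36.)

Var(X) = m_2 − m_1² = 46.421053 − 36 = 10.421053.


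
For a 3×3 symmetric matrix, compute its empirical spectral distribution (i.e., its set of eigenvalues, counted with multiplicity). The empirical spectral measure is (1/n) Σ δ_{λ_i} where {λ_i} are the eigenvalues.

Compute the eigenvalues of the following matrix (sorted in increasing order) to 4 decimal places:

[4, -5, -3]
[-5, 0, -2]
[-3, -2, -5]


Since M is real symmetric, all three eigenvalues are real; they are the roots of det(λI − M) = λ³ − (tr M) λ² + s λ − det M, where s is the sum of the principal 2×2 minors.
tr M = 4 + 0 + (-5) = -1.
s = (4·0 − (-5)²) + (4·(-5) − (-3)²) + (0·(-5) − (-2)²) = -25 + (-29) + (-4) = -58.
det M (expand along row 1) = 4·(-4) − (-5)·19 + (-3)·10 = 49.
Characteristic polynomial: λ³ + λ² − 58λ − 49 = 0.
Substitute λ = y + (tr M)/3 = y − 0.333333 to remove the quadratic term: y³ + p·y + q = 0 with p = s − (tr M)²/3 = -58.333333 and q = −2(tr M)³/27 + (tr M)·s/3 − det M = -29.592593.
Three real roots ⇒ use the trigonometric (Viète) form: r = 2√(−p/3) = 8.819171, φ = arccos(3q/(p·r)) = arccos(0.172568) = 1.397360 rad.
y_k = r·cos(φ/3 − 2πk/3) for k = 0, 1, 2 gives y = 7.879651, -0.509570, -7.370081.
λ_k = y_k − 0.333333 gives λ = 7.5463, -0.8429, -7.7034 (check: the sum is -1.0000 = tr M).

Eigenvalues sorted in increasing order: [-7.7034, -0.8429, 7.5463].


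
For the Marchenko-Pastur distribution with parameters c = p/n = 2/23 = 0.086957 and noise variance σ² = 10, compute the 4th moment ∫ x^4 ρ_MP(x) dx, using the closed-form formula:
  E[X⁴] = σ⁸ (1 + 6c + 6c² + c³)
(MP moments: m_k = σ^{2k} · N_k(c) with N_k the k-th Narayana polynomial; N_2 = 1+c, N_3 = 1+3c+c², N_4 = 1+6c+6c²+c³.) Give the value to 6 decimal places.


E[X⁴] = σ⁸ (1 + 6c + 6c² + c³) (fourth MP moment). With σ² = 10 (so σ⁸ = 10000) and c = 2/23 = 0.086957: E[X⁴] = 10000 · (1 + 6·0.086957 + 6·(0.086957)² + (0.086957)³) = 10000 · 1.567765.

So E[X^4] = 15677.652667.


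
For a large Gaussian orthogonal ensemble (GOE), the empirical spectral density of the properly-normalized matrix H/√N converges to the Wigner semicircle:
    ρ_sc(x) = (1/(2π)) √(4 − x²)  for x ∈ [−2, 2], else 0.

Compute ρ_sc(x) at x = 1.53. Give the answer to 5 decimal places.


ρ_sc(x) = (1/(2π)) √(4 − x²). With x = 1.53:
  4 − x² = 4 − (1.53)² = 4 − 2.340900 = 1.659100.
  √(4 − x²) = 1.288061.
  1/(2π) = 0.159155.
  ρ_sc(1.53) = 0.159155 · 1.288061 = 0.205001.

Rounded to 5 decimal places: ρ_sc(1.53) ≈ 0.20500.


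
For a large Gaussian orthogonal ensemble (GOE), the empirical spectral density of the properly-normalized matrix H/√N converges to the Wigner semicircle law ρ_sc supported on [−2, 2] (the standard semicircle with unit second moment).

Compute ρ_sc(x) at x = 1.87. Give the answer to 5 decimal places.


ρ_sc(x) = (1/(2π)) √(4 − x²). With x = 1.87:
  4 − x² = 4 − (1.87)² = 4 − 3.496900 = 0.503100.
  √(4 − x²) = 0.709295.
  1/(2π) = 0.159155.
  ρ_sc(1.87) = 0.159155 · 0.709295 = 0.112888.

Rounded to 5 decimal places: ρ_sc(1.87) ≈ 0.11289.


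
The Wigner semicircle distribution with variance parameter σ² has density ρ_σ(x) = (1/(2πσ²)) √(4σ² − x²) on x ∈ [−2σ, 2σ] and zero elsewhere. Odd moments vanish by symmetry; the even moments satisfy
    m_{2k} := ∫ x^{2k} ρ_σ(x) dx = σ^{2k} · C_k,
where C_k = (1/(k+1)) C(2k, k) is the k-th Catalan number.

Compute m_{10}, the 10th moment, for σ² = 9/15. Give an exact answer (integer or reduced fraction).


By the scaled semicircle moment identity, m_{2k} = σ^{2k} · C_k with k = 5.
C_5 = (1/(k+1)) · C(2k, k) = (1/6) · C(10, 5) = (1/6) · 252 = 42.
σ^{2k} = (σ²)^k = (9/15)^5 = 243/3125.

Therefore m_{10} = σ^{10} · C_5 = (243/3125) · 42 = 10206/3125.


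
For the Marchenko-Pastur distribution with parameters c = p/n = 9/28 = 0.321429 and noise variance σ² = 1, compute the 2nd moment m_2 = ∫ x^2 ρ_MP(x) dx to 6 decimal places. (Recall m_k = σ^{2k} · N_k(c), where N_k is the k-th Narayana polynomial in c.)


E[X²] = σ⁴ (1 + c) (second MP moment). With σ² = 1 (so σ⁴ = 1) and c = 9/28 = 0.321429: E[X²] = 1 · (1 + 0.321429) = 1 · 1.321429.

So E[X^2] = 1.321429.


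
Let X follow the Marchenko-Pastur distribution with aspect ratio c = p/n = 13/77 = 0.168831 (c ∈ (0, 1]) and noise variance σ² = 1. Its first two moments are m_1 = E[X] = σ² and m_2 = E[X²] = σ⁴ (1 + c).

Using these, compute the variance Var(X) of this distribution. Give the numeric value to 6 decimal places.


m_1 = E[X] = σ² = 1, so m_1² = 1.
m_2 = E[X²] = σ⁴ (1 + c) = 1 · (1 + 0.168831) = 1 · 1.168831 = 1.168831.
(Note m_2 − m_1² simplifies to c · σ⁴ = 0.168831 · 1.)

Var(X) = m_2 − m_1² = 1.168831 − 1 = 0.168831.


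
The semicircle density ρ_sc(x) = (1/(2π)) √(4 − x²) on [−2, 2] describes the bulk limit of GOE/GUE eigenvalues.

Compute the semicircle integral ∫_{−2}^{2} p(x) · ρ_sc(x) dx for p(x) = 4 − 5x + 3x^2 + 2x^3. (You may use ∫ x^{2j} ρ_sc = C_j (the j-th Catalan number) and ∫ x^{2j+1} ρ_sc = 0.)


Write p(x) = Σ a_i x^i, split into monomials and integrate each against ρ_sc separately.
Using ∫ x^{2j} ρ_sc = C_j = (1/(j+1)) C(2j, j) (Catalan numbers) and ∫ x^{2j+1} ρ_sc = 0 (odd monomials vanish by symmetry):
  i = 0 (even): a_0 · C_{0} = 4 · 1 = 4
  i = 1 (odd): ∫ x^1 ρ_sc = 0 (vanishes)
  i = 2 (even): a_2 · C_{1} = 3 · 1 = 3
  i = 3 (odd): ∫ x^3 ρ_sc = 0 (vanishes)

Summing the contributions: ∫_{−2}^{2} p(x) ρ_sc(x) dx = 4 + 3 = 7.


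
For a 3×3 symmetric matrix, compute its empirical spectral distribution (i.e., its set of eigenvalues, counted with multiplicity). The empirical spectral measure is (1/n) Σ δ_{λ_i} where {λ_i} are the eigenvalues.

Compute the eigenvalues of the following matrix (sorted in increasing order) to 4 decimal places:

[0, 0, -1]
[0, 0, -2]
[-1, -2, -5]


Since M is real symmetric, all three eigenvalues are real; they are the roots of det(λI − M) = λ³ − (tr M) λ² + s λ − det M, where s is the sum of the principal 2×2 minors.
tr M = 0 + 0 + (-5) = -5.
s = (0·0 − 0²) + (0·(-5) − (-1)²) + (0·(-5) − (-2)²) = 0 + (-1) + (-4) = -5.
det M (expand along row 1) = 0·(-4) − 0·(-2) + (-1)·0 = 0.
Characteristic polynomial: λ³ + 5λ² − 5λ = 0.
Substitute λ = y + (tr M)/3 = y − 1.666667 to remove the quadratic term: y³ + p·y + q = 0 with p = s − (tr M)²/3 = -13.333333 and q = −2(tr M)³/27 + (tr M)·s/3 − det M = 17.592593.
Three real roots ⇒ use the trigonometric (Viète) form: r = 2√(−p/3) = 4.216370, φ = arccos(3q/(p·r)) = arccos(-0.938801) = 2.789930 rad.
y_k = r·cos(φ/3 − 2πk/3) for k = 0, 1, 2 gives y = 2.520769, 1.666667, -4.187435.
λ_k = y_k − 1.666667 gives λ = 0.8541, 0.0000, -5.8541 (check: the sum is -5.0000 = tr M).

Eigenvalues sorted in increasing order: [-5.8541, 0.0000, 0.8541].


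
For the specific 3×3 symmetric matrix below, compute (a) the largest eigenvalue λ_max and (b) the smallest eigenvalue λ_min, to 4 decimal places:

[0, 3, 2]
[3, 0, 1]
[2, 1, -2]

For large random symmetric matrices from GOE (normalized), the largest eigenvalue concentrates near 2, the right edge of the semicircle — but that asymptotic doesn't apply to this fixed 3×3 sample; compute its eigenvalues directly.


Since M is real symmetric, all three eigenvalues are real; they are the roots of det(λI − M) = λ³ − (tr M) λ² + s λ − det M, where s is the sum of the principal 2×2 minors.
tr M = 0 + 0 + (-2) = -2.
s = (0·0 − 3²) + (0·(-2) − 2²) + (0·(-2) − 1²) = -9 + (-4) + (-1) = -14.
det M (expand along row 1) = 0·(-1) − 3·(-8) + 2·3 = 30.
Characteristic polynomial: λ³ + 2λ² − 14λ − 30 = 0.
Substitute λ = y + (tr M)/3 = y − 0.666667 to remove the quadratic term: y³ + p·y + q = 0 with p = s − (tr M)²/3 = -15.333333 and q = −2(tr M)³/27 + (tr M)·s/3 − det M = -20.074074.
Three real roots ⇒ use the trigonometric (Viète) form: r = 2√(−p/3) = 4.521553, φ = arccos(3q/(p·r)) = arccos(0.868625) = 0.518375 rad.
y_k = r·cos(φ/3 − 2πk/3) for k = 0, 1, 2 gives y = 4.454221, -1.553858, -2.900363.
λ_k = y_k − 0.666667 gives λ = 3.7876, -2.2205, -3.5670 (check: the sum is -2.0000 = tr M).

Hence λ_max = 3.7876 and λ_min = -3.5670.


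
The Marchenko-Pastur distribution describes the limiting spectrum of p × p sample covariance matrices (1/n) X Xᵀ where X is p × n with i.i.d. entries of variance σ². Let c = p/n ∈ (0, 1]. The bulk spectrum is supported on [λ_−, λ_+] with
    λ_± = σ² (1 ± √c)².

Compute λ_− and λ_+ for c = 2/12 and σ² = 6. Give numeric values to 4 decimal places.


c = 2/12 = 0.166667; √c = 0.408248.
λ_− = σ² (1 − √c)² = 6 · (1 − 0.408248)² = 6 · (0.591752)² = 2.101021.
λ_+ = σ² (1 + √c)² = 6 · (1 + 0.408248)² = 6 · (1.408248)² = 11.898979.

Rounded to 4 decimal places: λ_− ≈ 2.1010, λ_+ ≈ 11.8990.


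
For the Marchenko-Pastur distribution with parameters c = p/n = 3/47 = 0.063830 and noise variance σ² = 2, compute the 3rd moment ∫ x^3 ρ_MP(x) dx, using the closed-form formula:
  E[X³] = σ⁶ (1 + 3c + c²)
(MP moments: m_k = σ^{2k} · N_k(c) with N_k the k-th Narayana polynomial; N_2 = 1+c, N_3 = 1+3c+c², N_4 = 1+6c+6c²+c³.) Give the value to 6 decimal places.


E[X³] = σ⁶ (1 + 3c + c²) (third MP moment). With σ² = 2 (so σ⁶ = 8) and c = 3/47 = 0.063830: E[X³] = 8 · (1 + 3·0.063830 + (0.063830)²) = 8 · 1.195564.

So E[X^3] = 9.564509.


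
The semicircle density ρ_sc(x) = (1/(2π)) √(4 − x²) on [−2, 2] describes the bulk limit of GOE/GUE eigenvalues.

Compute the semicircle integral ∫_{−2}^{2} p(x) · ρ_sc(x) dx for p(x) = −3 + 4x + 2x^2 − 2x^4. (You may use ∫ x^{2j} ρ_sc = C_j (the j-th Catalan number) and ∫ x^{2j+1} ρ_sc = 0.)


Write p(x) = Σ a_i x^i, split into monomials and integrate each against ρ_sc separately.
Using ∫ x^{2j} ρ_sc = C_j = (1/(j+1)) C(2j, j) (Catalan numbers) and ∫ x^{2j+1} ρ_sc = 0 (odd monomials vanish by symmetry):
  i = 0 (even): a_0 · C_{0} = -3 · 1 = -3
  i = 1 (odd): ∫ x^1 ρ_sc = 0 (vanishes)
  i = 2 (even): a_2 · C_{1} = 2 · 1 = 2
  i = 4 (even): a_4 · C_{2} = -2 · 2 = -4

Summing the contributions: ∫_{−2}^{2} p(x) ρ_sc(x) dx = (-3) + 2 + (-4) = -5.
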